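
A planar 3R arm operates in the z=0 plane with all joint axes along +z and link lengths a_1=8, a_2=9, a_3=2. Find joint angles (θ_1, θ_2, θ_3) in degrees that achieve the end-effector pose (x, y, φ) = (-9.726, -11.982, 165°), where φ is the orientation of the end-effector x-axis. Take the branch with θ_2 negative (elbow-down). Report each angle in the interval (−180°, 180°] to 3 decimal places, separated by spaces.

wrist centre = target − a_3·(cos φ, sin φ) = (-7.7941, -12.4996)
cos θ_2 = (216.9897−8²−9²)/(2·8·9) = 0.4999; θ_2 = -60.0047° (elbow-down)
β = atan2(-12.4996,-7.7941) = -121.9456°; ψ = atan2(-7.7946,12.4994) = -31.9477°
θ_1 = β − ψ = -89.9979°
θ_3 = φ − θ_1 − θ_2 = -44.9973° (wrapped to (-180°,180°])

-89.998 -60.005 -44.997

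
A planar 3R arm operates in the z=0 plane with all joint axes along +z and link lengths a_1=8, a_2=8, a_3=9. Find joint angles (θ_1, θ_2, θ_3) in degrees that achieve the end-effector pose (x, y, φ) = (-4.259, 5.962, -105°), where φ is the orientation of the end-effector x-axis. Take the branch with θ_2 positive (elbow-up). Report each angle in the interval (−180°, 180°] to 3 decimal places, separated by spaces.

wrist centre = target − a_3·(cos φ, sin φ) = (-1.9296, 14.6553)
cos θ_2 = (218.5022−8²−8²)/(2·8·8) = 0.7070; θ_2 = 45.0047° (elbow-up)
β = atan2(14.6553,-1.9296) = 97.5008°; ψ = atan2(5.6573,13.6564) = 22.5024°
θ_1 = β − ψ = 74.9985°
θ_3 = φ − θ_1 − θ_2 = 134.9968° (wrapped to (-180°,180°])

74.998 45.005 134.997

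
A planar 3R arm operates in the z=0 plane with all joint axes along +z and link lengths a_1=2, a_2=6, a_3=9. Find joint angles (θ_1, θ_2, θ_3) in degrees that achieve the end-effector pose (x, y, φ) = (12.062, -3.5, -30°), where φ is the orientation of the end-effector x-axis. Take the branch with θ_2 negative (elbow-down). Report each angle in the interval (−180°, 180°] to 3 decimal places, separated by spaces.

wrist centre = target − a_3·(cos φ, sin φ) = (4.2678, 1.0000)
cos θ_2 = (19.2139−2²−6²)/(2·2·6) = -0.8661; θ_2 = -150.0072° (elbow-down)
β = atan2(1.0000,4.2678) = 13.1873°; ψ = atan2(-2.9993,-3.1965) = -136.8229°
θ_1 = β − ψ = 150.0102°
θ_3 = φ − θ_1 − θ_2 = -30.0029° (wrapped to (-180°,180°])

150.010 -150.007 -30.003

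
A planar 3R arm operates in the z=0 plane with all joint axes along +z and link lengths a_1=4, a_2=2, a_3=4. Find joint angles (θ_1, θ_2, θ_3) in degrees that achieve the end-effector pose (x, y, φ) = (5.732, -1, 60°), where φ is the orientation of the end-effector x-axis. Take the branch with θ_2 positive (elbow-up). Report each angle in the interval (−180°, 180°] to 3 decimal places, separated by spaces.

-60.001 30.003 89.999

wrist centre = target − a_3·(cos φ, sin φ) = (3.7320, -4.4641)
cos θ_2 = (33.8560−4²−2²)/(2·4·2) = 0.8660; θ_2 = 30.0027° (elbow-up)
β = atan2(-4.4641,3.7320) = -50.1043°; ψ = atan2(1.0001,5.7320) = 9.8970°
θ_1 = β − ψ = -60.0013°
θ_3 = φ − θ_1 − θ_2 = 89.9985° (wrapped to (-180°,180°])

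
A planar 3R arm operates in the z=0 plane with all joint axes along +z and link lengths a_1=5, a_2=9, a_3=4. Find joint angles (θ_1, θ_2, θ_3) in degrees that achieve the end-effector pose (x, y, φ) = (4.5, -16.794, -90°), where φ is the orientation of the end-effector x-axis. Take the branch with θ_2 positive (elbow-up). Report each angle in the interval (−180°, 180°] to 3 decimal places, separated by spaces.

wrist centre = target − a_3·(cos φ, sin φ) = (4.5000, -12.7940)
cos θ_2 = (183.9364−5²−9²)/(2·5·9) = 0.8660; θ_2 = 30.0074° (elbow-up)
β = atan2(-12.7940,4.5000) = -70.6218°; ψ = atan2(4.5010,12.7936) = 19.3827°
θ_1 = β − ψ = -90.0045°
θ_3 = φ − θ_1 − θ_2 = -30.0029° (wrapped to (-180°,180°])

-90.005 30.007 -30.003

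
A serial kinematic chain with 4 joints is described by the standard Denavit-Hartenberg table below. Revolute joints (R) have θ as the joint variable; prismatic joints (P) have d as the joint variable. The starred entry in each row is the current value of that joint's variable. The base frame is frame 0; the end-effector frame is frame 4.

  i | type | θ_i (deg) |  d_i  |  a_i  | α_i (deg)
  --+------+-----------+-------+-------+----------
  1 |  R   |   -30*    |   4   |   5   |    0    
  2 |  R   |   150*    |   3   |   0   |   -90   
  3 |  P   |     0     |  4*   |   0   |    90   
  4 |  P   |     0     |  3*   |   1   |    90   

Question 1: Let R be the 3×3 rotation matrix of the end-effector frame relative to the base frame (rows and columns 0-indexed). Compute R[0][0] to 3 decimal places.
-0.500

End-effector x-axis (col 0 of R) = (-0.5000,0.8660,0.0000)
R[0][0] = -0.5000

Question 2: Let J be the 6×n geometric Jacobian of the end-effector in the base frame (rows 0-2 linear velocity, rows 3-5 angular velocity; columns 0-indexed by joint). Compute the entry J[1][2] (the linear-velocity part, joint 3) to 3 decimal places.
prismatic axis z_2 = (-0.8660,-0.5000,0.0000)
J_v[:, 2] = z_2; J_ω[:, 2] = (0,0,0)
entry J[1][2] = -0.5000

-0.500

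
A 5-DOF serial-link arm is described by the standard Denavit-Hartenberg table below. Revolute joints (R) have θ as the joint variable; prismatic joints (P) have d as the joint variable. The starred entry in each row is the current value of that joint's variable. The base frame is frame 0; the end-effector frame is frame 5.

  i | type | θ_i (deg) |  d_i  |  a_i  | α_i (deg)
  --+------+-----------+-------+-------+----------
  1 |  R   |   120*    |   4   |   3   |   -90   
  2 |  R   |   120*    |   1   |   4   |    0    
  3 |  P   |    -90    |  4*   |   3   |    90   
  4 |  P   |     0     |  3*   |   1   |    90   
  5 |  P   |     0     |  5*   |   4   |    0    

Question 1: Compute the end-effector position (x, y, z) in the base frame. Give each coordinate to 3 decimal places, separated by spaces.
-4.714 8.165 -0.866

after link 1: o_1 = (-1.5000, 2.5981, 4.0000)
after link 2: o_2 = (-1.3660, 0.3660, 0.5359)
after link 3: o_3 = (-6.1292, 0.6160, -0.9641)
after link 4: o_4 = (-7.3122, 2.6651, 1.1340)
after link 5: o_5 = (-4.7141, 8.1651, -0.8660)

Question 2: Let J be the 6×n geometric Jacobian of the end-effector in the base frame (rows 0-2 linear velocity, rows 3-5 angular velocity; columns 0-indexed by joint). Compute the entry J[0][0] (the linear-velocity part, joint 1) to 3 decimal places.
-8.165

axis z_0 = ẑ; lever o_n−o_0 = (-4.7141,8.1651,-0.8660)
cross product → J_v[:, 0] = (-8.1651,-4.7141,0.0000)
J_ω[:, 0] = z_0
entry J[0][0] = -8.1651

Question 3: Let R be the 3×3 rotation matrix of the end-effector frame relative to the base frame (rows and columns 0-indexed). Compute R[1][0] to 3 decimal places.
0.750

End-effector x-axis (col 0 of R) = (-0.4330,0.7500,-0.5000)
R[1][0] = 0.7500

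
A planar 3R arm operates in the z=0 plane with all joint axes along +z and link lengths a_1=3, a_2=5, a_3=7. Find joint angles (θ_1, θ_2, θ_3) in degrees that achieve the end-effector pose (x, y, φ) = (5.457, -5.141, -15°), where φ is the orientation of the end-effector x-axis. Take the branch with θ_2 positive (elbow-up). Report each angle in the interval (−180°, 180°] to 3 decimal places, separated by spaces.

wrist centre = target − a_3·(cos φ, sin φ) = (-1.3045, -3.3293)
cos θ_2 = (12.7857−3²−5²)/(2·3·5) = -0.7071; θ_2 = 135.0030° (elbow-up)
β = atan2(-3.3293,-1.3045) = -111.3964°; ψ = atan2(3.5353,-0.5357) = 98.6166°
θ_1 = β − ψ = -210.0129°
θ_3 = φ − θ_1 − θ_2 = 60.0100° (wrapped to (-180°,180°])

149.987 135.003 60.010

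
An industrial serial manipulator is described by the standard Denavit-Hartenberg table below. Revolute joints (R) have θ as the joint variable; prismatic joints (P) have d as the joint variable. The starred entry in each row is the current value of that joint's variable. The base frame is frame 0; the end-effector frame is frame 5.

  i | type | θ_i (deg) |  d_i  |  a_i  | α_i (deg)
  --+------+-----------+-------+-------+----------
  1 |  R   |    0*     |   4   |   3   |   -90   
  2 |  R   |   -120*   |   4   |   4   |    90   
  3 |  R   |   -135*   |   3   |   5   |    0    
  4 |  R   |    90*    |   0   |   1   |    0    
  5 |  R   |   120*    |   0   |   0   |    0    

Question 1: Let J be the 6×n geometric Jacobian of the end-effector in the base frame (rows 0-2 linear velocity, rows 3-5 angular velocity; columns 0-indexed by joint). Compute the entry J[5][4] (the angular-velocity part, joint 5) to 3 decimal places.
axis z_4 = (-0.8660,0.0000,-0.5000); lever o_n−o_4 = (0.0000,0.0000,0.0000)
cross product → J_v[:, 4] = (0.0000,0.0000,-0.0000)
J_ω[:, 4] = z_4
entry J[5][4] = -0.5000

-0.500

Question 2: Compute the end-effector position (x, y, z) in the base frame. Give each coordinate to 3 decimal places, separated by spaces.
-0.184 -0.243 3.515

after link 1: o_1 = (3.0000, 0.0000, 4.0000)
after link 2: o_2 = (1.0000, 4.0000, 7.4641)
after link 3: o_3 = (0.1697, 0.4645, 2.9022)
after link 4: o_4 = (-0.1839, -0.2426, 3.5146)
after link 5: o_5 = (-0.1839, -0.2426, 3.5146)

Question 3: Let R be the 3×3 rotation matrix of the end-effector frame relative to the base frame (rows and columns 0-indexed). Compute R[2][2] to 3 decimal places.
End-effector z-axis (col 2 of R) = (-0.8660,0.0000,-0.5000)
R[2][2] = -0.5000

-0.500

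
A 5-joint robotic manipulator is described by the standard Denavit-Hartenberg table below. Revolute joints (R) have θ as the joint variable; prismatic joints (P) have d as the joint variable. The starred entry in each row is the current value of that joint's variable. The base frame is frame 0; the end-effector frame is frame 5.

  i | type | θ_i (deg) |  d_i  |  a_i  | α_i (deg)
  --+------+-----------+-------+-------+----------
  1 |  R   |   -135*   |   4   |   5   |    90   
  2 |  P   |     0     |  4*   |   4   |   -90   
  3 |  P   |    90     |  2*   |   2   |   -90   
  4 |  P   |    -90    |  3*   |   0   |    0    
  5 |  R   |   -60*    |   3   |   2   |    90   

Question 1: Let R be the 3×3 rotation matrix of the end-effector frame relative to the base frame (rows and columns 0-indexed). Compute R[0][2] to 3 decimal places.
End-effector z-axis (col 2 of R) = (-0.3536,0.3536,-0.8660)
R[0][2] = -0.3536

-0.354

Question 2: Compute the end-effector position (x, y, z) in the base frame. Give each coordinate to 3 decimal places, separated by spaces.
-4.760 0.518 7.000

after link 1: o_1 = (-3.5355, -3.5355, 4.0000)
after link 2: o_2 = (-9.1924, -3.5355, 4.0000)
after link 3: o_3 = (-7.7782, -4.9497, 6.0000)
after link 4: o_4 = (-5.6569, -2.8284, 6.0000)
after link 5: o_5 = (-4.7603, 0.5176, 7.0000)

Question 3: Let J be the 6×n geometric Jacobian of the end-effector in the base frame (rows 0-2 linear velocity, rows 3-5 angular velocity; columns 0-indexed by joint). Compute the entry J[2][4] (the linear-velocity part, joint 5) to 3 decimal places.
axis z_4 = (0.7071,0.7071,0.0000); lever o_n−o_4 = (0.8966,3.3461,1.0000)
cross product → J_v[:, 4] = (0.7071,-0.7071,1.7321)
J_ω[:, 4] = z_4
entry J[2][4] = 1.7321

1.732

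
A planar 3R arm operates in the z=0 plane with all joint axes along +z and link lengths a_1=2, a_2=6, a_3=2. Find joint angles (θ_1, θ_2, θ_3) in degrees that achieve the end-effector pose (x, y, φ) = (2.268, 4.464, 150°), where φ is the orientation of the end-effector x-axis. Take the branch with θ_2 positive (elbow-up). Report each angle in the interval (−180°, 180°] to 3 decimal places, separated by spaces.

wrist centre = target − a_3·(cos φ, sin φ) = (4.0001, 3.4640)
cos θ_2 = (27.9997−2²−6²)/(2·2·6) = -0.5000; θ_2 = 120.0008° (elbow-up)
β = atan2(3.4640,4.0001) = 40.8922°; ψ = atan2(5.1961,-1.0001) = 100.8943°
θ_1 = β − ψ = -60.0021°
θ_3 = φ − θ_1 − θ_2 = 90.0013° (wrapped to (-180°,180°])

-60.002 120.001 90.001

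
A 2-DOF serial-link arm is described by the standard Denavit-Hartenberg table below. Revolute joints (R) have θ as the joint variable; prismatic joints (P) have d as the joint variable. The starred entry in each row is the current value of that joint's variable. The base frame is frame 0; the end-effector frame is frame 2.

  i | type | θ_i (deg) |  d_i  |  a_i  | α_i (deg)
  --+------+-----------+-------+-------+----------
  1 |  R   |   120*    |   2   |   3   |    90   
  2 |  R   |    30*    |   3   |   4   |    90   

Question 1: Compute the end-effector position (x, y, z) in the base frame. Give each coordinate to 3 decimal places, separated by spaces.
after link 1: o_1 = (-1.5000, 2.5981, 2.0000)
after link 2: o_2 = (-0.6340, 7.0981, 4.0000)

-0.634 7.098 4.000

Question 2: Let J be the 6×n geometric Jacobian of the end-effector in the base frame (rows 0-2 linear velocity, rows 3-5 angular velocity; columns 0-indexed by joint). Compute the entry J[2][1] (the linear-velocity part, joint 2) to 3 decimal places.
axis z_1 = (0.8660,0.5000,0.0000); lever o_n−o_1 = (0.8660,4.5000,2.0000)
cross product → J_v[:, 1] = (1.0000,-1.7321,3.4641)
J_ω[:, 1] = z_1
entry J[2][1] = 3.4641

3.464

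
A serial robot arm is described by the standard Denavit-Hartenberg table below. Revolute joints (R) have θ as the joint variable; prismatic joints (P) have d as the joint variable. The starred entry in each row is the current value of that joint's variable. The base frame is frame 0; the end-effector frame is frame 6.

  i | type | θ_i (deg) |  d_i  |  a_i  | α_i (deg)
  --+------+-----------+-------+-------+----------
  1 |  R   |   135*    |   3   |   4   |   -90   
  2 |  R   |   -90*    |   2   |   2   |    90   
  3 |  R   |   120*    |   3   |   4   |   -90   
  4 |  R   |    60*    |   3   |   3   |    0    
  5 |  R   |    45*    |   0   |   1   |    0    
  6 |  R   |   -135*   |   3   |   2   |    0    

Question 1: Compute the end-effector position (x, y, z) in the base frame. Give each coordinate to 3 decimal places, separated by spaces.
-6.083 -1.043 -3.683

after link 1: o_1 = (-2.8284, 2.8284, 3.0000)
after link 2: o_2 = (-4.2426, 1.4142, 5.0000)
after link 3: o_3 = (-4.5708, -3.1566, 3.0000)
after link 4: o_4 = (-6.2658, -1.1774, -0.3481)
after link 5: o_5 = (-6.7903, -0.3359, -0.2187)
after link 6: o_6 = (-6.0832, -1.0430, -3.6828)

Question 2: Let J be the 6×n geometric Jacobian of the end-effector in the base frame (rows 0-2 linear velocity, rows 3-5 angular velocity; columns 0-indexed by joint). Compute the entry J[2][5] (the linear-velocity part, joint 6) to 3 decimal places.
-0.500

axis z_5 = (0.3536,0.3536,-0.8660); lever o_n−o_5 = (0.7071,-0.7071,-3.4641)
cross product → J_v[:, 5] = (-1.8371,0.6124,-0.5000)
J_ω[:, 5] = z_5
entry J[2][5] = -0.5000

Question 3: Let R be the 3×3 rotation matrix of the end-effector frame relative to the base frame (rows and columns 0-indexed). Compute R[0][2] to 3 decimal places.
End-effector z-axis (col 2 of R) = (0.3536,0.3536,-0.8660)
R[0][2] = 0.3536

0.354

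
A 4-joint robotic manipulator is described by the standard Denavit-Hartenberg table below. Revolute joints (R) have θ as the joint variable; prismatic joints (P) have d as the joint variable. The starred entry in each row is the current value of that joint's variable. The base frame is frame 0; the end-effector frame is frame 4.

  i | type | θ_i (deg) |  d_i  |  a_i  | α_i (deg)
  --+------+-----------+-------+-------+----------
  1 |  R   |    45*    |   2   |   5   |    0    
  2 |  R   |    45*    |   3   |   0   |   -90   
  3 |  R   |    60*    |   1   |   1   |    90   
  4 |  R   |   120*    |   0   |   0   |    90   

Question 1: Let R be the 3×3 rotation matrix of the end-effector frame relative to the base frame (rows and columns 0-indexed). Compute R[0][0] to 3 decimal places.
End-effector x-axis (col 0 of R) = (-0.8660,-0.2500,0.4330)
R[0][0] = -0.8660

-0.866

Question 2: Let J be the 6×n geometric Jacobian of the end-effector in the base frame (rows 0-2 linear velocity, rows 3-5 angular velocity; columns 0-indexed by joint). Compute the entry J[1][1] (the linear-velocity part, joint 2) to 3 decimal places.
axis z_1 = (0.0000,0.0000,1.0000); lever o_n−o_1 = (-1.0000,0.5000,2.1340)
cross product → J_v[:, 1] = (-0.5000,-1.0000,0.0000)
J_ω[:, 1] = z_1
entry J[1][1] = -1.0000

-1.000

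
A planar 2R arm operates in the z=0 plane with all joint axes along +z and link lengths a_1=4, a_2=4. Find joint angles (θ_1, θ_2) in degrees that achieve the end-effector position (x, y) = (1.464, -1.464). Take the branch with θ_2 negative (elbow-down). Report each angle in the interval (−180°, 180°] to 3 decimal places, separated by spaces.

cos θ_2 = (4.2866−4²−4²)/(2·4·4) = -0.8660; θ_2 = -150.0021° (elbow-down)
β = atan2(-1.4640,1.4640) = -45.0000°; ψ = atan2(-1.9999,0.5358) = -75.0011°
θ_1 = β − ψ = 30.0011°

30.001 -150.002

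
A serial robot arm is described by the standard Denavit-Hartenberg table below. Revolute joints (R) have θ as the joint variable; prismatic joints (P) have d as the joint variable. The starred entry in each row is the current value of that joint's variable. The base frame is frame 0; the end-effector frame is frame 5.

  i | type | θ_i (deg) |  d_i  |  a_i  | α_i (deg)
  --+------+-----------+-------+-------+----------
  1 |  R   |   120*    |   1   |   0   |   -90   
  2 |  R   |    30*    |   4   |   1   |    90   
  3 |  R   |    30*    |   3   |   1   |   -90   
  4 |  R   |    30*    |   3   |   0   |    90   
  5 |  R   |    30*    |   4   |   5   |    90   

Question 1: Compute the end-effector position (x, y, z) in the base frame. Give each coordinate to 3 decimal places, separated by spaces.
after link 1: o_1 = (0.0000, 0.0000, 1.0000)
after link 2: o_2 = (-3.8971, -1.2500, 0.5000)
after link 3: o_3 = (-5.4551, 0.4486, 2.6651)
after link 4: o_4 = (-7.0556, -1.9755, 3.4151)
after link 5: o_5 = (-13.3602, -1.1358, 2.6752)

-13.360 -1.136 2.675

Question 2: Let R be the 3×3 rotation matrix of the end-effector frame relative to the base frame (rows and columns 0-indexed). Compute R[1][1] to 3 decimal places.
End-effector y-axis (col 1 of R) = (-0.6205,0.5748,0.5335)
R[1][1] = 0.5748

0.575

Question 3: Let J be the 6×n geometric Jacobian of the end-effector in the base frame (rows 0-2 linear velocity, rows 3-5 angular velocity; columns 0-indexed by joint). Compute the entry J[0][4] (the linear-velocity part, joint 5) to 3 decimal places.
-0.873

axis z_4 = (-0.6205,0.5748,0.5335); lever o_n−o_4 = (-6.3046,0.8397,-0.7398)
cross product → J_v[:, 4] = (-0.8732,-3.8225,3.1026)
J_ω[:, 4] = z_4
entry J[0][4] = -0.8732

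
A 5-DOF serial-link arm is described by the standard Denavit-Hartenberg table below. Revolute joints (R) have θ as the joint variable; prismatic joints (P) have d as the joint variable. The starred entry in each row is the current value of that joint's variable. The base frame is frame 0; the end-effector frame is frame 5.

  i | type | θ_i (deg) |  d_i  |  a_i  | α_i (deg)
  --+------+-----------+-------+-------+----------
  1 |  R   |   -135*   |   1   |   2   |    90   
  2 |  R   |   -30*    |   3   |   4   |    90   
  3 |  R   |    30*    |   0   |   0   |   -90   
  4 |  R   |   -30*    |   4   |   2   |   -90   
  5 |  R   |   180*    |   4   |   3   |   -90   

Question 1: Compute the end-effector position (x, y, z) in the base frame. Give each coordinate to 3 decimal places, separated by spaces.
-9.614 0.330 2.942

after link 1: o_1 = (-1.4142, -1.4142, 1.0000)
after link 2: o_2 = (-5.9850, -1.7424, -1.0000)
after link 3: o_3 = (-5.9850, -1.7424, -1.0000)
after link 4: o_4 = (-8.3871, 1.9792, -1.6160)
after link 5: o_5 = (-9.6136, 0.3299, 2.9420)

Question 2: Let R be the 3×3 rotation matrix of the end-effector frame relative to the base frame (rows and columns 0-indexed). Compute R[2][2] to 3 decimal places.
End-effector z-axis (col 2 of R) = (-0.3062,0.9186,0.2500)
R[2][2] = 0.2500

0.250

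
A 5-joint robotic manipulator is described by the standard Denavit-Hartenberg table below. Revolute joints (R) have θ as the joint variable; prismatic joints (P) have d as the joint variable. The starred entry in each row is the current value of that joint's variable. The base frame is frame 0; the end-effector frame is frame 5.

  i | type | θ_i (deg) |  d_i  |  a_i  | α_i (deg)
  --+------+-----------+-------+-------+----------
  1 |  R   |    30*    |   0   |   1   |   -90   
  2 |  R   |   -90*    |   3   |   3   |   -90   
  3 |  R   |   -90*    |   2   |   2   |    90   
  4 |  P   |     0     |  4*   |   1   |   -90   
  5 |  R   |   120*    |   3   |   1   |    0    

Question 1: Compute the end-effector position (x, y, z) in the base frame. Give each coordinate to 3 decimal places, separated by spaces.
after link 1: o_1 = (0.8660, 0.5000, 0.0000)
after link 2: o_2 = (-0.6340, 3.0981, 3.0000)
after link 3: o_3 = (0.0981, 5.8301, 3.0000)
after link 4: o_4 = (-0.4019, 6.6962, -1.0000)
after link 5: o_5 = (2.4462, 7.7631, -0.1340)

2.446 7.763 -0.134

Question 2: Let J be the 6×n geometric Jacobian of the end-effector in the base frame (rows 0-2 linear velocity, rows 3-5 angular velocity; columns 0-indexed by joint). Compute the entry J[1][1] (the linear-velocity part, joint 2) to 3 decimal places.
axis z_1 = (-0.5000,0.8660,0.0000); lever o_n−o_1 = (1.5801,7.2631,-0.1340)
cross product → J_v[:, 1] = (-0.1160,-0.0670,-5.0000)
J_ω[:, 1] = z_1
entry J[1][1] = -0.0670

-0.067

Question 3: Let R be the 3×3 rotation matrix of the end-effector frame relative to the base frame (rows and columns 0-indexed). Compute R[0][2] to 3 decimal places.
End-effector z-axis (col 2 of R) = (0.8660,0.5000,-0.0000)
R[0][2] = 0.8660

0.866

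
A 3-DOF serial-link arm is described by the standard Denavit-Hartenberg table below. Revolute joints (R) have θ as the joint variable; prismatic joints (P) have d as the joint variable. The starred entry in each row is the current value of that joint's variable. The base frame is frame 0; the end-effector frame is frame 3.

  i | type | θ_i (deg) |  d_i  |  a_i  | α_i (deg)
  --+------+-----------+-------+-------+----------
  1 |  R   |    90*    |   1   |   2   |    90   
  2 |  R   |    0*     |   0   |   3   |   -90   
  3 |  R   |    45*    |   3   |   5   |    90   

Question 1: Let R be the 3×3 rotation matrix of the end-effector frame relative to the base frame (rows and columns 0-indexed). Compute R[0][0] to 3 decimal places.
End-effector x-axis (col 0 of R) = (-0.7071,0.7071,0.0000)
R[0][0] = -0.7071

-0.707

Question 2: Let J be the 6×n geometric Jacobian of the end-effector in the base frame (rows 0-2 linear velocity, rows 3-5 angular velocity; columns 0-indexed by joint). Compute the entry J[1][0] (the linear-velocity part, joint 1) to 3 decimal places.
axis z_0 = ẑ; lever o_n−o_0 = (-3.5355,8.5355,4.0000)
cross product → J_v[:, 0] = (-8.5355,-3.5355,0.0000)
J_ω[:, 0] = z_0
entry J[1][0] = -3.5355

-3.536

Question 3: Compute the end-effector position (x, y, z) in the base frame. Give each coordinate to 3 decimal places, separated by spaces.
after link 1: o_1 = (0.0000, 2.0000, 1.0000)
after link 2: o_2 = (0.0000, 5.0000, 1.0000)
after link 3: o_3 = (-3.5355, 8.5355, 4.0000)

-3.536 8.536 4.000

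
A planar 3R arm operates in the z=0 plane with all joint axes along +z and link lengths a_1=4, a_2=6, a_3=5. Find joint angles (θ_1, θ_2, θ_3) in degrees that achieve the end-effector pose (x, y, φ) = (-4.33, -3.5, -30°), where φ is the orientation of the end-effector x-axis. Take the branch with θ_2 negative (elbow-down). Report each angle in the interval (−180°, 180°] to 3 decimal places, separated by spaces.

-136.824 -60.003 166.827

wrist centre = target − a_3·(cos φ, sin φ) = (-8.6601, -1.0000)
cos θ_2 = (75.9978−4²−6²)/(2·4·6) = 0.5000; θ_2 = -60.0030° (elbow-down)
β = atan2(-1.0000,-8.6601) = -173.4131°; ψ = atan2(-5.1963,6.9997) = -36.5887°
θ_1 = β − ψ = -136.8244°
θ_3 = φ − θ_1 − θ_2 = 166.8275° (wrapped to (-180°,180°])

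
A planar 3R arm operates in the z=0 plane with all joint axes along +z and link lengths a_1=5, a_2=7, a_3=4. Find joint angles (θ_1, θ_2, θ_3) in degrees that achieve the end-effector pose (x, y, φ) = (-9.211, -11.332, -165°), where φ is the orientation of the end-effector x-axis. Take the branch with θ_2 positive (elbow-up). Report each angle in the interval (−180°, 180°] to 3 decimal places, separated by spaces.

-135.006 30.009 -60.003

wrist centre = target − a_3·(cos φ, sin φ) = (-5.3473, -10.2967)
cos θ_2 = (134.6161−5²−7²)/(2·5·7) = 0.8659; θ_2 = 30.0093° (elbow-up)
β = atan2(-10.2967,-5.3473) = -117.4438°; ψ = atan2(3.5010,11.0616) = 17.5625°
θ_1 = β − ψ = -135.0063°
θ_3 = φ − θ_1 − θ_2 = -60.0030° (wrapped to (-180°,180°])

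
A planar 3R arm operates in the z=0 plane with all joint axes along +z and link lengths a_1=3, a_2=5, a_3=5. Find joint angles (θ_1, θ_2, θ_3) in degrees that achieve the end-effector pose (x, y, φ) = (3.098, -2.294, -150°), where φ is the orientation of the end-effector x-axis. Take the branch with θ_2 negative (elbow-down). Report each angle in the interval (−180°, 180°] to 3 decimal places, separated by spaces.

wrist centre = target − a_3·(cos φ, sin φ) = (7.4281, 0.2060)
cos θ_2 = (55.2195−3²−5²)/(2·3·5) = 0.7073; θ_2 = -44.9830° (elbow-down)
β = atan2(0.2060,7.4281) = 1.5885°; ψ = atan2(-3.5345,6.5366) = -28.4011°
θ_1 = β − ψ = 29.9897°
θ_3 = φ − θ_1 − θ_2 = -135.0067° (wrapped to (-180°,180°])

29.990 -44.983 -135.007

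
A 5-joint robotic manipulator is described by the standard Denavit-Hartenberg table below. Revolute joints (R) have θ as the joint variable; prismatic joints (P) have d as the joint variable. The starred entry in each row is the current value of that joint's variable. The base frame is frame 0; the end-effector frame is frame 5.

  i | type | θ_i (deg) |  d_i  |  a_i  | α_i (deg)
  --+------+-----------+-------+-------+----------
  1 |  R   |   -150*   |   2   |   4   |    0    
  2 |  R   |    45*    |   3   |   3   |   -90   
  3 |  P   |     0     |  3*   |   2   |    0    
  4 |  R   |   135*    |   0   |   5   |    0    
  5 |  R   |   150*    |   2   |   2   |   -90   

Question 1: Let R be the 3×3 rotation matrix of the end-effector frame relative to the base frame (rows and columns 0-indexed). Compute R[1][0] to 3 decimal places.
End-effector x-axis (col 0 of R) = (-0.0670,-0.2500,0.9659)
R[1][0] = -0.2500

-0.250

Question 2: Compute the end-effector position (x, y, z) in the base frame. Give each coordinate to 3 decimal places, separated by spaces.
after link 1: o_1 = (-3.4641, -2.0000, 2.0000)
after link 2: o_2 = (-4.2406, -4.8978, 5.0000)
after link 3: o_3 = (-1.8604, -7.6061, 5.0000)
after link 4: o_4 = (-0.9454, -4.1910, 1.4645)
after link 5: o_5 = (0.8525, -5.2087, 3.3963)

0.853 -5.209 3.396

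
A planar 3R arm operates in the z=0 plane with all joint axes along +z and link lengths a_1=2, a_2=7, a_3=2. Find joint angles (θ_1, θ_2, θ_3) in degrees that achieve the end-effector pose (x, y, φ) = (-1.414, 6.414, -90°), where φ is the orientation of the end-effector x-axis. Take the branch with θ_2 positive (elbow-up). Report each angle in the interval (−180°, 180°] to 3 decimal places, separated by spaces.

64.071 45.012 160.917

wrist centre = target − a_3·(cos φ, sin φ) = (-1.4140, 8.4140)
cos θ_2 = (72.7948−2²−7²)/(2·2·7) = 0.7070; θ_2 = 45.0121° (elbow-up)
β = atan2(8.4140,-1.4140) = 99.5396°; ψ = atan2(4.9508,6.9487) = 35.4690°
θ_1 = β − ψ = 64.0706°
θ_3 = φ − θ_1 − θ_2 = 160.9173° (wrapped to (-180°,180°])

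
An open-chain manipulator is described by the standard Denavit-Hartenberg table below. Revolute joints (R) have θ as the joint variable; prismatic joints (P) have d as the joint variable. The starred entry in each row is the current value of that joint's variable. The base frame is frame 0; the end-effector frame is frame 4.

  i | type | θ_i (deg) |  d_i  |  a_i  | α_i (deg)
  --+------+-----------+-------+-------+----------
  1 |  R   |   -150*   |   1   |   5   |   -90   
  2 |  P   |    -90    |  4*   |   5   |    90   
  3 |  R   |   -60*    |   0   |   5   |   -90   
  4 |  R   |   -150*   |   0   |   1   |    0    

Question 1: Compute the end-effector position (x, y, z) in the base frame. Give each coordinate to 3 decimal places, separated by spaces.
-3.687 -2.614 8.067

after link 1: o_1 = (-4.3301, -2.5000, 1.0000)
after link 2: o_2 = (-2.3301, -5.9641, 6.0000)
after link 3: o_3 = (-4.4952, -2.2141, 8.5000)
after link 4: o_4 = (-3.6872, -2.6136, 8.0670)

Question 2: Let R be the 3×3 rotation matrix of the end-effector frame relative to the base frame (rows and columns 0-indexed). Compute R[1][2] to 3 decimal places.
-0.433

End-effector z-axis (col 2 of R) = (0.2500,-0.4330,0.8660)
R[1][2] = -0.4330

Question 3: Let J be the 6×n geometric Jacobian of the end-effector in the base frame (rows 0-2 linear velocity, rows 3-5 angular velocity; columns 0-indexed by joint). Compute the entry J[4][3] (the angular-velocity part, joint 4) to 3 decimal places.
axis z_3 = (0.2500,-0.4330,0.8660); lever o_n−o_3 = (0.8080,-0.3995,-0.4330)
cross product → J_v[:, 3] = (0.5335,0.8080,0.2500)
J_ω[:, 3] = z_3
entry J[4][3] = -0.4330

-0.433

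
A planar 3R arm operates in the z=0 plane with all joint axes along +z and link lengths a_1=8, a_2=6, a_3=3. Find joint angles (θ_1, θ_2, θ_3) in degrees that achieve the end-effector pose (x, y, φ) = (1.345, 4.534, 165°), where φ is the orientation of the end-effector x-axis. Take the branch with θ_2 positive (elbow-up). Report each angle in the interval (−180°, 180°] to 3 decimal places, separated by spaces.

-6.942 134.998 36.944

wrist centre = target − a_3·(cos φ, sin φ) = (4.2428, 3.7575)
cos θ_2 = (32.1203−8²−6²)/(2·8·6) = -0.7071; θ_2 = 134.9979° (elbow-up)
β = atan2(3.7575,4.2428) = 41.5292°; ψ = atan2(4.2428,3.7575) = 48.4712°
θ_1 = β − ψ = -6.9420°
θ_3 = φ − θ_1 − θ_2 = 36.9442° (wrapped to (-180°,180°])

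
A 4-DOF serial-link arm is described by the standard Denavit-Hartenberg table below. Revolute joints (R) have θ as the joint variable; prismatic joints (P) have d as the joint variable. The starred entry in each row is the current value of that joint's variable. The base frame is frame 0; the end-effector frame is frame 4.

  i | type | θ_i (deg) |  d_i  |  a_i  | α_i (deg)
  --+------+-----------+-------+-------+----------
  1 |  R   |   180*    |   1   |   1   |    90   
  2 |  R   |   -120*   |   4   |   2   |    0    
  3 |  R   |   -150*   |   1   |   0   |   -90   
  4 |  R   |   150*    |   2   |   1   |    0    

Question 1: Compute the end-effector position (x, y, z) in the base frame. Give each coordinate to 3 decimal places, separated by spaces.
2.000 4.500 -1.598

after link 1: o_1 = (-1.0000, 0.0000, 1.0000)
after link 2: o_2 = (0.0000, 4.0000, -0.7321)
after link 3: o_3 = (0.0000, 5.0000, -0.7321)
after link 4: o_4 = (2.0000, 4.5000, -1.5981)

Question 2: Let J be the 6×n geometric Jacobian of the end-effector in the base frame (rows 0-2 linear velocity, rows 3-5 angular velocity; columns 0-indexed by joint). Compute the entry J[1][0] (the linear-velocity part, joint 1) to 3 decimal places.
axis z_0 = ẑ; lever o_n−o_0 = (2.0000,4.5000,-1.5981)
cross product → J_v[:, 0] = (-4.5000,2.0000,0.0000)
J_ω[:, 0] = z_0
entry J[1][0] = 2.0000

2.000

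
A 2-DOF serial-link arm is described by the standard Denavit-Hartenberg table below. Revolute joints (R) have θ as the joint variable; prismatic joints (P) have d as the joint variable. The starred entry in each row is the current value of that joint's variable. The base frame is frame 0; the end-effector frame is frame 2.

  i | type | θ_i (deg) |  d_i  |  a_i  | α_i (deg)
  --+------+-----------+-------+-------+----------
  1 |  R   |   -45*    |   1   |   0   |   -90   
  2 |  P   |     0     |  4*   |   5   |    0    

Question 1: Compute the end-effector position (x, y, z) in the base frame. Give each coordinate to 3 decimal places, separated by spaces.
6.364 -0.707 1.000

after link 1: o_1 = (0.0000, 0.0000, 1.0000)
after link 2: o_2 = (6.3640, -0.7071, 1.0000)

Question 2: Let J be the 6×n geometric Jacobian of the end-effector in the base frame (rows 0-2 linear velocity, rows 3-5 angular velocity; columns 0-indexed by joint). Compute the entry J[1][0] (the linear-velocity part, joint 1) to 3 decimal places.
6.364

axis z_0 = ẑ; lever o_n−o_0 = (6.3640,-0.7071,1.0000)
cross product → J_v[:, 0] = (0.7071,6.3640,-0.0000)
J_ω[:, 0] = z_0
entry J[1][0] = 6.3640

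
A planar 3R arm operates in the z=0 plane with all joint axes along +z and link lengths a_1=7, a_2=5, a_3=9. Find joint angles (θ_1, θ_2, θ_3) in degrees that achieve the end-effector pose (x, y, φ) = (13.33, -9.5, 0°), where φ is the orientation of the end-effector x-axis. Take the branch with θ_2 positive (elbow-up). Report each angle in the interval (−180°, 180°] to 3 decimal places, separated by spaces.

wrist centre = target − a_3·(cos φ, sin φ) = (4.3300, -9.5000)
cos θ_2 = (108.9989−7²−5²)/(2·7·5) = 0.5000; θ_2 = 60.0010° (elbow-up)
β = atan2(-9.5000,4.3300) = -65.4970°; ψ = atan2(4.3302,9.4999) = 24.5040°
θ_1 = β − ψ = -90.0010°
θ_3 = φ − θ_1 − θ_2 = 30.0000° (wrapped to (-180°,180°])

-90.001 60.001 30.000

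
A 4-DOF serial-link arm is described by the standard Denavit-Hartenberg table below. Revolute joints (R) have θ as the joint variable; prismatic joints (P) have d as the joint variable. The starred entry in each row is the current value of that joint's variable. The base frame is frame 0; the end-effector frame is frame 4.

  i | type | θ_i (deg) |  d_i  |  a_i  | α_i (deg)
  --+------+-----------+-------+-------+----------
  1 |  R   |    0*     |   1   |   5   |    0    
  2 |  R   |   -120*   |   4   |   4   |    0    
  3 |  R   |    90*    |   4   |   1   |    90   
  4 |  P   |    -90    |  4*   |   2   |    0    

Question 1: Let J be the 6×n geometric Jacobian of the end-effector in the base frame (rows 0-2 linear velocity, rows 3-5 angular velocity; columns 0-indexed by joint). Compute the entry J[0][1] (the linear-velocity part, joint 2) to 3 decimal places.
7.428

axis z_1 = (0.0000,0.0000,1.0000); lever o_n−o_1 = (-3.1340,-7.4282,6.0000)
cross product → J_v[:, 1] = (7.4282,-3.1340,0.0000)
J_ω[:, 1] = z_1
entry J[0][1] = 7.4282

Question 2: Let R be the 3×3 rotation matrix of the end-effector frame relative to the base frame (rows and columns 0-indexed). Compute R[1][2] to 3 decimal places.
-0.866

End-effector z-axis (col 2 of R) = (-0.5000,-0.8660,0.0000)
R[1][2] = -0.8660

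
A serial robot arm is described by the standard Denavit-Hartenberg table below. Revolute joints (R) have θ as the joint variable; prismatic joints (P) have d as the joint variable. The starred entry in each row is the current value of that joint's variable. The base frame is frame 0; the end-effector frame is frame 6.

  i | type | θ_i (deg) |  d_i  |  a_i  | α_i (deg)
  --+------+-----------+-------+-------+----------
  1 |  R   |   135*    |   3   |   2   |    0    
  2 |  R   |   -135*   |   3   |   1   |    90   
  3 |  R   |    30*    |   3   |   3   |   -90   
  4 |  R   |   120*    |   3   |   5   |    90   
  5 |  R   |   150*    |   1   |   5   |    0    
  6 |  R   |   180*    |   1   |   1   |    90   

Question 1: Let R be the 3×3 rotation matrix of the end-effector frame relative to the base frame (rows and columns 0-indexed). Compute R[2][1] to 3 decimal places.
0.433

End-effector y-axis (col 1 of R) = (0.7500,0.5000,0.4330)
R[2][1] = 0.4330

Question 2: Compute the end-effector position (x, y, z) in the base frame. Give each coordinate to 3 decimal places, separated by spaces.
after link 1: o_1 = (-1.4142, 1.4142, 3.0000)
after link 2: o_2 = (-0.4142, 1.4142, 6.0000)
after link 3: o_3 = (2.1839, -1.5858, 7.5000)
after link 4: o_4 = (-1.4812, 2.7443, 8.8481)
after link 5: o_5 = (-0.1062, -0.5057, 12.5287)
after link 6: o_6 = (0.5188, 0.7443, 12.3122)

0.519 0.744 12.312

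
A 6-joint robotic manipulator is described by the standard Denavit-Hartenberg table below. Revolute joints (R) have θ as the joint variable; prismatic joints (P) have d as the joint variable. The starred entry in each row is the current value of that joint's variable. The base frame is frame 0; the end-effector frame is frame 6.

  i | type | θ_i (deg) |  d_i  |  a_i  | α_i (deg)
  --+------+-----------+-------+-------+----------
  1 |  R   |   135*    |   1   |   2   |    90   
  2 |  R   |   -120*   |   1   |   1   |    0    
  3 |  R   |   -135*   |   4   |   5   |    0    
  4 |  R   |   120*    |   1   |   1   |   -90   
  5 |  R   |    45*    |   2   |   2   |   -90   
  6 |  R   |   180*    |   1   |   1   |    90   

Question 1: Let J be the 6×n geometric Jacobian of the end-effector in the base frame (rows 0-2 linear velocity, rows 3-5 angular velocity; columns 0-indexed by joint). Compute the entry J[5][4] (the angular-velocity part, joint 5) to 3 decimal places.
axis z_4 = (-0.5000,0.5000,-0.7071); lever o_n−o_4 = (-2.0000,0.0000,-1.4142)
cross product → J_v[:, 4] = (-0.7071,0.7071,1.0000)
J_ω[:, 4] = z_4
entry J[5][4] = -0.7071

-0.707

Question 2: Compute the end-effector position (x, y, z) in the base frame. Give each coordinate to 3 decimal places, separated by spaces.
2.597 3.888 2.842

after link 1: o_1 = (-1.4142, 1.4142, 1.0000)
after link 2: o_2 = (-0.3536, 1.7678, 0.1340)
after link 3: o_3 = (3.3899, 3.6811, 4.9636)
after link 4: o_4 = (4.5970, 3.8882, 4.2565)
after link 5: o_5 = (3.3042, 3.1811, 1.8423)
after link 6: o_6 = (2.5970, 3.8882, 2.8423)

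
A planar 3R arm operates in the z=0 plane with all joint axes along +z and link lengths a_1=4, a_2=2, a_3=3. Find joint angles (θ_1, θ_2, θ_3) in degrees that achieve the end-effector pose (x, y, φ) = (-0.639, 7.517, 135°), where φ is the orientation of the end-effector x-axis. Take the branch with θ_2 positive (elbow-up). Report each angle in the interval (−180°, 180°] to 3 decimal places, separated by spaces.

wrist centre = target − a_3·(cos φ, sin φ) = (1.4823, 5.3957)
cos θ_2 = (31.3106−4²−2²)/(2·4·2) = 0.7069; θ_2 = 45.0156° (elbow-up)
β = atan2(5.3957,1.4823) = 74.6385°; ψ = atan2(1.4146,5.4138) = 14.6436°
θ_1 = β − ψ = 59.9949°
θ_3 = φ − θ_1 − θ_2 = 29.9896° (wrapped to (-180°,180°])

59.995 45.016 29.990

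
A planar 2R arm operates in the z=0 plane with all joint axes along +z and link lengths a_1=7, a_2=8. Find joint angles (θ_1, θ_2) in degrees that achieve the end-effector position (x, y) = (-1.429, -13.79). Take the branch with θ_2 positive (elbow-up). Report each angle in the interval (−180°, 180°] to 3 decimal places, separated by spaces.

-119.994 44.993

cos θ_2 = (192.2061−7²−8²)/(2·7·8) = 0.7072; θ_2 = 44.9926° (elbow-up)
β = atan2(-13.7900,-1.4290) = -95.9162°; ψ = atan2(5.6561,12.6576) = 24.0778°
θ_1 = β − ψ = -119.9940°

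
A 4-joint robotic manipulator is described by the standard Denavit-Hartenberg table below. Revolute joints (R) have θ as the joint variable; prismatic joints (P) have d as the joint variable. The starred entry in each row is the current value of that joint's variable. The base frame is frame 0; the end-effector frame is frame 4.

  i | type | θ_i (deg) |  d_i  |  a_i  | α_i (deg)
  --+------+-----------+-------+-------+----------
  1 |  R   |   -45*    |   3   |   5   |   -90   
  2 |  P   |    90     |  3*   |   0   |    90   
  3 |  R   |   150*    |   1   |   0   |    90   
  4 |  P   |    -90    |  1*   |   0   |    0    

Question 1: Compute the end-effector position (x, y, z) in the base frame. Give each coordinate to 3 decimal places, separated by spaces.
after link 1: o_1 = (3.5355, -3.5355, 3.0000)
after link 2: o_2 = (5.6569, -1.4142, 3.0000)
after link 3: o_3 = (6.3640, -2.1213, 3.0000)
after link 4: o_4 = (6.9763, -1.5089, 2.5000)

6.976 -1.509 2.500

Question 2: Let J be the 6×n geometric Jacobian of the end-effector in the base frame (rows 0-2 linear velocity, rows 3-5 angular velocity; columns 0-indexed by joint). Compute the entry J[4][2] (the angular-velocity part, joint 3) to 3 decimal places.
axis z_2 = (0.7071,-0.7071,0.0000); lever o_n−o_2 = (1.3195,-0.0947,-0.5000)
cross product → J_v[:, 2] = (0.3536,0.3536,0.8660)
J_ω[:, 2] = z_2
entry J[4][2] = -0.7071

-0.707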